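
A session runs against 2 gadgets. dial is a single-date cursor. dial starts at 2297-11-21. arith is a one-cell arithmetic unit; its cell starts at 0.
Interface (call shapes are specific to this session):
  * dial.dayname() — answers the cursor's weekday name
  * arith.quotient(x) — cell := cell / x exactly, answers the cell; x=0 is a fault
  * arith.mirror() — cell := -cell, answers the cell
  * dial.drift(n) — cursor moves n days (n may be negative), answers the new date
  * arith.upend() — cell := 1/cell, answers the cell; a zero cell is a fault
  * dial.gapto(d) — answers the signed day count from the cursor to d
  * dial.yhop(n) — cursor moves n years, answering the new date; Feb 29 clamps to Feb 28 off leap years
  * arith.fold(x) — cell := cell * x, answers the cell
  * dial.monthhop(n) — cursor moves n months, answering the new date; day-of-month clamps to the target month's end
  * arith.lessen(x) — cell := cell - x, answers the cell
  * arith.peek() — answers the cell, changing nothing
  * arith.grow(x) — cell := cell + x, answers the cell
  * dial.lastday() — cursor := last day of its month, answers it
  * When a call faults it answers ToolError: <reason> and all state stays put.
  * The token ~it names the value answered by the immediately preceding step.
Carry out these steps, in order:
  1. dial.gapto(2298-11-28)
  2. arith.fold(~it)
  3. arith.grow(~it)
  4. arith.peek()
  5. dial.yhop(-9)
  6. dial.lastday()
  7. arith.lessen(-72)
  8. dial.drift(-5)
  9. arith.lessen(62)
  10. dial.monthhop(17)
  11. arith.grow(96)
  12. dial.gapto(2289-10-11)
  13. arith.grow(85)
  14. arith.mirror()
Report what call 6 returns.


Answer: 2288-11-30

Derivation:
% 1. dial.gapto(d=2298-11-28) ~> 372
% 2. arith.fold(x=~it) ~> 0
% 3. arith.grow(x=~it) ~> 0
% 4. arith.peek() ~> 0
% 5. dial.yhop(n=-9) ~> 2288-11-21
% 6. dial.lastday() ~> 2288-11-30
% 7. arith.lessen(x=-72) ~> 72
% 8. dial.drift(n=-5) ~> 2288-11-25
% 9. arith.lessen(x=62) ~> 10
% 10. dial.monthhop(n=17) ~> 2290-04-25
% 11. arith.grow(x=96) ~> 106
% 12. dial.gapto(d=2289-10-11) ~> -196
% 13. arith.grow(x=85) ~> 191
% 14. arith.mirror() ~> -191


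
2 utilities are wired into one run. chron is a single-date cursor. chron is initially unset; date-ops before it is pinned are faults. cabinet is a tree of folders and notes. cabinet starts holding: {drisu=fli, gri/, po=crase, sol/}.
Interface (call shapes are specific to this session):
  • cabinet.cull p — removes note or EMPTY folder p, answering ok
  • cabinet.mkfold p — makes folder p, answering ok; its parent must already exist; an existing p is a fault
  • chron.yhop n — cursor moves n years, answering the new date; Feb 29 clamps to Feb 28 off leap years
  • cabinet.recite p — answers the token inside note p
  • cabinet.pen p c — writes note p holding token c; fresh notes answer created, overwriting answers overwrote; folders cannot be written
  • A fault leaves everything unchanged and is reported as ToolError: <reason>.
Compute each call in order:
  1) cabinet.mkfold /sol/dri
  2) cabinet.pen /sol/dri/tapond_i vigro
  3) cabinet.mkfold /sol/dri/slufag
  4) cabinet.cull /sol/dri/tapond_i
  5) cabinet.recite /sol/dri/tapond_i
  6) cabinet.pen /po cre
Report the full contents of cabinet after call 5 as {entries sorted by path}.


Answer: {drisu=fli, gri/, po=crase, sol/, sol/dri/, sol/dri/slufag/}

Derivation:
Using cabinet.mkfold(p: /sol/dri), and observe ok.
Next I call cabinet.pen(p: /sol/dri/tapond_i, c: vigro), — result: created.
Using cabinet.mkfold(p: /sol/dri/slufag), and see ok.
Using cabinet.cull(p: /sol/dri/tapond_i), which returns ok.
I run cabinet.recite(p: /sol/dri/tapond_i), → ToolError: not found.
I run cabinet.pen(p: /po, c: cre), and get overwrote.


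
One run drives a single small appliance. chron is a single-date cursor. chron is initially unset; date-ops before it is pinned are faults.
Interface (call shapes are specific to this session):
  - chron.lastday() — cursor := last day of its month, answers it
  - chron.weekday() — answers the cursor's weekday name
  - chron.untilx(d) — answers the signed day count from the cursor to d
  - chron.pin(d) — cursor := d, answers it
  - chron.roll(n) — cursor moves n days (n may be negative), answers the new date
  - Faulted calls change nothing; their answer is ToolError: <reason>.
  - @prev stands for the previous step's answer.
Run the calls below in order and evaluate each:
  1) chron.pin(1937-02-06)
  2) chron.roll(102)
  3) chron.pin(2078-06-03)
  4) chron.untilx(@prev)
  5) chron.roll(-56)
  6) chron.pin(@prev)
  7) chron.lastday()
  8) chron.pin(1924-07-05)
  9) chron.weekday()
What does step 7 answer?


Answer: 2078-04-30

Derivation:
Using pin using d: 1937-02-06, → 1937-02-06.
Calling roll using n: 102, giving 1937-05-19.
Next I call pin using d: 2078-06-03, and see 2078-06-03.
I try untilx using d: @prev, → 0.
Now I run roll using n: -56, yielding 2078-04-08.
Invoking pin using d: @prev, and observe 2078-04-08.
Now I run lastday(), — result: 2078-04-30.
I invoke pin using d: 1924-07-05, and observe 1924-07-05.
I run weekday(), giving Saturday.


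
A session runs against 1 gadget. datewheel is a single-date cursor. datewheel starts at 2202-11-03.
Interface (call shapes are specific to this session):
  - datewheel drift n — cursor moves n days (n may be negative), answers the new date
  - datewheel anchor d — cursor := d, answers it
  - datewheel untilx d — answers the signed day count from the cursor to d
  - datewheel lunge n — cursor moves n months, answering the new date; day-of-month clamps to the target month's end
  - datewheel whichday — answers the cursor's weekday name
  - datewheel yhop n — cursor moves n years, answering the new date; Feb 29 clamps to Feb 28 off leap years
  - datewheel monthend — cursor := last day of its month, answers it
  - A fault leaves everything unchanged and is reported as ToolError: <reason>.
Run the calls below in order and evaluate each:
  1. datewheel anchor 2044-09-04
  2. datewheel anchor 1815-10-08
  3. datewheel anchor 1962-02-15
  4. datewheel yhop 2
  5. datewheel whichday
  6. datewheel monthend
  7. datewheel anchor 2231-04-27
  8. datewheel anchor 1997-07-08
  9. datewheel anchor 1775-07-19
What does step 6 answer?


Next I call datewheel anchor on d: 2044-09-04, which returns 2044-09-04.
Next I call datewheel anchor on d: 1815-10-08: 1815-10-08.
Calling datewheel anchor on d: 1962-02-15, — result: 1962-02-15.
Using datewheel yhop on n: 2, which returns 1964-02-15.
I invoke datewheel whichday(): Saturday.
Calling datewheel monthend(), → 1964-02-29.
Using datewheel anchor on d: 2231-04-27, — result: 2231-04-27.
I run datewheel anchor on d: 1997-07-08, — result: 1997-07-08.
Invoking datewheel anchor on d: 1775-07-19, giving 1775-07-19.

Answer: 1964-02-29


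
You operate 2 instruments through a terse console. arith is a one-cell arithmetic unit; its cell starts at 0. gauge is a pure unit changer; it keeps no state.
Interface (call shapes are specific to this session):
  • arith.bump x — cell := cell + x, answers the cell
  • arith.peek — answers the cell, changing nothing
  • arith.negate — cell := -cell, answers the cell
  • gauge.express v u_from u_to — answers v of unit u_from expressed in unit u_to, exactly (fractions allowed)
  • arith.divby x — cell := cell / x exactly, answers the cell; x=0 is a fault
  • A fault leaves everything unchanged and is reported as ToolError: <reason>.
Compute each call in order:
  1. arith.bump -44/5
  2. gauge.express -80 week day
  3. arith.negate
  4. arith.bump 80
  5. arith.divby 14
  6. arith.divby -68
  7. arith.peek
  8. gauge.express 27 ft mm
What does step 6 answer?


→ bump(x: -44/5)
← -44/5
→ express(v: -80, u_from: week, u_to: day)
← -560
→ negate()
← 44/5
→ bump(x: 80)
← 444/5
→ divby(x: 14)
← 222/35
→ divby(x: -68)
← -111/1190
→ peek()
← -111/1190
→ express(v: 27, u_from: ft, u_to: mm)
← 41148/5

Answer: -111/1190


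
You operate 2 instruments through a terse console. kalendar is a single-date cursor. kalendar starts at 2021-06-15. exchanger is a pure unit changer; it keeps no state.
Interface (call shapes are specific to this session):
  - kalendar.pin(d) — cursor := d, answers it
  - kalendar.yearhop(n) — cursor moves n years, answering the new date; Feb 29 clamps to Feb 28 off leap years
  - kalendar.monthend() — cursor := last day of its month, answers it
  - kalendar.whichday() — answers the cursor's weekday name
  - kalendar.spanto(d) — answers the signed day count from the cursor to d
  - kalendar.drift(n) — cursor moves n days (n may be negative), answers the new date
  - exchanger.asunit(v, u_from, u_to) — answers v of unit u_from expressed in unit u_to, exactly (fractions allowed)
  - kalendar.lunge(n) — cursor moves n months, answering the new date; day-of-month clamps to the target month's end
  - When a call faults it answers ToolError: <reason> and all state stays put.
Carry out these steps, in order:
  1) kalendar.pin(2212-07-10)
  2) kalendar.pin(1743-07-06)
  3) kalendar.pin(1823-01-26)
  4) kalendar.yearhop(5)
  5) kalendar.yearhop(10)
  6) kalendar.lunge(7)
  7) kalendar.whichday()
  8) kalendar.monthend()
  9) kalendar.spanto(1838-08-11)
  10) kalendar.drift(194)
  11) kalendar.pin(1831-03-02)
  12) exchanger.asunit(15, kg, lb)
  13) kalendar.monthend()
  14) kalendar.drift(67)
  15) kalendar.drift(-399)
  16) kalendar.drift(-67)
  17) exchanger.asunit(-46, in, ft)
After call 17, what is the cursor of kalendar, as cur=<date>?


Answer: cur=1830-02-25

Derivation:
[in] kalendar.pin 2212-07-10
:: 2212-07-10
[in] kalendar.pin 1743-07-06
:: 1743-07-06
[in] kalendar.pin 1823-01-26
:: 1823-01-26
[in] kalendar.yearhop 5
:: 1828-01-26
[in] kalendar.yearhop 10
:: 1838-01-26
[in] kalendar.lunge 7
:: 1838-08-26
[in] kalendar.whichday
:: Sunday
[in] kalendar.monthend
:: 1838-08-31
[in] kalendar.spanto 1838-08-11
:: -20
[in] kalendar.drift 194
:: 1839-03-13
[in] kalendar.pin 1831-03-02
:: 1831-03-02
[in] exchanger.asunit 15 kg lb
:: 1500000000/45359237
[in] kalendar.monthend
:: 1831-03-31
[in] kalendar.drift 67
:: 1831-06-06
[in] kalendar.drift -399
:: 1830-05-03
[in] kalendar.drift -67
:: 1830-02-25
[in] exchanger.asunit -46 in ft
:: -23/6


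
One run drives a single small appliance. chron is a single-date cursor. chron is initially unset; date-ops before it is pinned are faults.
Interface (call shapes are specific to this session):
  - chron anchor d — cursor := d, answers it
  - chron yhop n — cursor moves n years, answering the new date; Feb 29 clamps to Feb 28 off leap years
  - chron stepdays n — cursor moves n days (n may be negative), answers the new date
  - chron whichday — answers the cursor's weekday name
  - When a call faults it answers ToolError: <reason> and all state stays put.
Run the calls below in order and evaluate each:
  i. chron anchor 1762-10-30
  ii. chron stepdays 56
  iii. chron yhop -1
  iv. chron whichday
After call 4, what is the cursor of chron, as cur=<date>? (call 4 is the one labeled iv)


Answer: cur=1761-12-25

Derivation:
Act: chron anchor[1762-10-30]
Obs: 1762-10-30
Act: chron stepdays[56]
Obs: 1762-12-25
Act: chron yhop[-1]
Obs: 1761-12-25
Act: chron whichday[]
Obs: Friday


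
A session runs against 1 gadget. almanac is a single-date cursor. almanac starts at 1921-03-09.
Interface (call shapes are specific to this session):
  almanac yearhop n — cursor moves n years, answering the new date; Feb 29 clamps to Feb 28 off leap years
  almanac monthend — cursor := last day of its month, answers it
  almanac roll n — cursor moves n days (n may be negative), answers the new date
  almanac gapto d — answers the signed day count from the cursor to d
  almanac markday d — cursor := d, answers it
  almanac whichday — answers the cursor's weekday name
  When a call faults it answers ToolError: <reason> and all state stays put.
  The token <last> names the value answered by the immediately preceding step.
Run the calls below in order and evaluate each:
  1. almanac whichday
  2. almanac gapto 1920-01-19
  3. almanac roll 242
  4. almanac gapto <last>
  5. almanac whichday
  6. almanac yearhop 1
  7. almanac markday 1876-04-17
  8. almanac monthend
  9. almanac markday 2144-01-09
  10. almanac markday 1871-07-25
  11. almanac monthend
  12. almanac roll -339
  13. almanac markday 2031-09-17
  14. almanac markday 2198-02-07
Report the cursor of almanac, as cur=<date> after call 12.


Step: almanac whichday[]
Result: Wednesday
Step: almanac gapto[1920-01-19]
Result: -415
Step: almanac roll[242]
Result: 1921-11-06
Step: almanac gapto[<last>]
Result: 0
Step: almanac whichday[]
Result: Sunday
Step: almanac yearhop[1]
Result: 1922-11-06
Step: almanac markday[1876-04-17]
Result: 1876-04-17
Step: almanac monthend[]
Result: 1876-04-30
Step: almanac markday[2144-01-09]
Result: 2144-01-09
Step: almanac markday[1871-07-25]
Result: 1871-07-25
Step: almanac monthend[]
Result: 1871-07-31
Step: almanac roll[-339]
Result: 1870-08-26
Step: almanac markday[2031-09-17]
Result: 2031-09-17
Step: almanac markday[2198-02-07]
Result: 2198-02-07

Answer: cur=1870-08-26


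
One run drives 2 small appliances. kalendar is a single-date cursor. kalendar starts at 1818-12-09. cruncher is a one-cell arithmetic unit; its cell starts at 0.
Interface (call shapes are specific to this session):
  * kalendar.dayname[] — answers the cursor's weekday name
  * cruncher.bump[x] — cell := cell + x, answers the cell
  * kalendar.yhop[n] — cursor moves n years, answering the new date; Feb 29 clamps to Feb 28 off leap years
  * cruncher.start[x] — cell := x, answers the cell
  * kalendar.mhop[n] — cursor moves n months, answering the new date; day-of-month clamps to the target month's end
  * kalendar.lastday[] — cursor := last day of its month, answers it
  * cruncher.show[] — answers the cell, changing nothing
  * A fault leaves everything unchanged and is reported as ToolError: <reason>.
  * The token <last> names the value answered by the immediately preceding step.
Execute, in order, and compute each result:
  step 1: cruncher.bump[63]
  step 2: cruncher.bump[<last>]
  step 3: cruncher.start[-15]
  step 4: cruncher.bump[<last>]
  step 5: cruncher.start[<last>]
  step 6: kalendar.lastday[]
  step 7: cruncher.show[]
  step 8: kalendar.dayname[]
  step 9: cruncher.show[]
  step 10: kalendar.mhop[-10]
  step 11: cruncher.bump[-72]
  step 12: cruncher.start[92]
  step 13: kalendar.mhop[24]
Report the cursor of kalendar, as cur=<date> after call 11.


>>> bump 63
:: 63
>>> bump <last>
:: 126
>>> start -15
:: -15
>>> bump <last>
:: -30
>>> start <last>
:: -30
>>> lastday
:: 1818-12-31
>>> show
:: -30
>>> dayname
:: Thursday
>>> show
:: -30
>>> mhop -10
:: 1818-02-28
>>> bump -72
:: -102
>>> start 92
:: 92
>>> mhop 24
:: 1820-02-28

Answer: cur=1818-02-28


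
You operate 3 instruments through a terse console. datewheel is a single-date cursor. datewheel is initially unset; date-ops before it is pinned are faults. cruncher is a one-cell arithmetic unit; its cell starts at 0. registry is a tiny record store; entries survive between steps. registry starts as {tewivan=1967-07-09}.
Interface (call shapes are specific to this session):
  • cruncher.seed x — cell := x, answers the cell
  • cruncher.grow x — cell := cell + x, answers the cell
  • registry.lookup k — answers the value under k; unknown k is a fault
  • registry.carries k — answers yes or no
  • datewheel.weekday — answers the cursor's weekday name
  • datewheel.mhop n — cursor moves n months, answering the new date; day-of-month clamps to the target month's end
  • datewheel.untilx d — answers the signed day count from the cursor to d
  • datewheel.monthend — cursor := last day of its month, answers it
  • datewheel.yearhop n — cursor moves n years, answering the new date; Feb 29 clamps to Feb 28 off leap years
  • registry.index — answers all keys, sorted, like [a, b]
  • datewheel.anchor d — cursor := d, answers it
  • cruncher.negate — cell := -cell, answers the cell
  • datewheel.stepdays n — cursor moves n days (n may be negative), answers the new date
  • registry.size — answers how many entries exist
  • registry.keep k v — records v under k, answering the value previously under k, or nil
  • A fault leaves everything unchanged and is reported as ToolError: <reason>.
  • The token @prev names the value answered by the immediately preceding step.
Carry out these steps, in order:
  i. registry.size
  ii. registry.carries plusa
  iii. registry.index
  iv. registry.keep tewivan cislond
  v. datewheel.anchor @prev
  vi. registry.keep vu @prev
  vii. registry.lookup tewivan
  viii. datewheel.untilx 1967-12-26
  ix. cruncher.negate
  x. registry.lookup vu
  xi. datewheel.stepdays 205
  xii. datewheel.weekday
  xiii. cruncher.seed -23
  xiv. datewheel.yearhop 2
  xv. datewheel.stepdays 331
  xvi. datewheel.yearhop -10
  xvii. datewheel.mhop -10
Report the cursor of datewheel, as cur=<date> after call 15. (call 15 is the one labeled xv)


Answer: cur=1970-12-27

Derivation:
-- size() -> 1
-- carries(k=plusa) -> no
-- index() -> [tewivan]
-- keep(k=tewivan, v=cislond) -> 1967-07-09
-- anchor(d=@prev) -> 1967-07-09
-- keep(k=vu, v=@prev) -> nil
-- lookup(k=tewivan) -> cislond
-- untilx(d=1967-12-26) -> 170
-- negate() -> 0
-- lookup(k=vu) -> 1967-07-09
-- stepdays(n=205) -> 1968-01-30
-- weekday() -> Tuesday
-- seed(x=-23) -> -23
-- yearhop(n=2) -> 1970-01-30
-- stepdays(n=331) -> 1970-12-27
-- yearhop(n=-10) -> 1960-12-27
-- mhop(n=-10) -> 1960-02-27


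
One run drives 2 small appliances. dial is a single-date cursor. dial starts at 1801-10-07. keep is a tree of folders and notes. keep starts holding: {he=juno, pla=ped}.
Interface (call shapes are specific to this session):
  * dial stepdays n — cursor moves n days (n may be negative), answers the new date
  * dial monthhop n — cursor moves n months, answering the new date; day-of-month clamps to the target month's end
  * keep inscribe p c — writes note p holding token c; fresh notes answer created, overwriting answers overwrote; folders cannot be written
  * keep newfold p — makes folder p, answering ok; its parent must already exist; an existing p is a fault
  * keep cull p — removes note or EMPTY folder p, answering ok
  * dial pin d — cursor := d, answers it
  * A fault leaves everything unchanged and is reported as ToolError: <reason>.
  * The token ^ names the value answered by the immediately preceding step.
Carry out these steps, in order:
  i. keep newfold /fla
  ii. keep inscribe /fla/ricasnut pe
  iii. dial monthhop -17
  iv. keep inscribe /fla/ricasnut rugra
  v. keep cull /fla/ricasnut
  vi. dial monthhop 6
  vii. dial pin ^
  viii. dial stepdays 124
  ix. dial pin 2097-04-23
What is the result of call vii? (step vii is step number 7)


Act: keep newfold[/fla]
Obs: ok
Act: keep inscribe[/fla/ricasnut; pe]
Obs: created
Act: dial monthhop[-17]
Obs: 1800-05-07
Act: keep inscribe[/fla/ricasnut; rugra]
Obs: overwrote
Act: keep cull[/fla/ricasnut]
Obs: ok
Act: dial monthhop[6]
Obs: 1800-11-07
Act: dial pin[^]
Obs: 1800-11-07
Act: dial stepdays[124]
Obs: 1801-03-11
Act: dial pin[2097-04-23]
Obs: 2097-04-23

Answer: 1800-11-07


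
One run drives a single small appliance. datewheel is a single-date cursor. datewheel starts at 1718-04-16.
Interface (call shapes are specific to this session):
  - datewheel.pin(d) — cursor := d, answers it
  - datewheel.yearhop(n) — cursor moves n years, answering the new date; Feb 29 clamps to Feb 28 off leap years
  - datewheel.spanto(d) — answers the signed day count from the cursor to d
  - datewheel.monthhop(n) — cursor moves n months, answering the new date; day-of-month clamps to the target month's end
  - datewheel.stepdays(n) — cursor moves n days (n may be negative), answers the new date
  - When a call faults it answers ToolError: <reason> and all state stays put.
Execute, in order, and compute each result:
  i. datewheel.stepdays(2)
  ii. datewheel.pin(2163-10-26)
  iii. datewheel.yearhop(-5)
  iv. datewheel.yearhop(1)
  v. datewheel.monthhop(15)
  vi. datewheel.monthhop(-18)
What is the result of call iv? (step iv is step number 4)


Answer: 2159-10-26

Derivation:
>> stepdays(n→2)
<< 1718-04-18
>> pin(d→2163-10-26)
<< 2163-10-26
>> yearhop(n→-5)
<< 2158-10-26
>> yearhop(n→1)
<< 2159-10-26
>> monthhop(n→15)
<< 2161-01-26
>> monthhop(n→-18)
<< 2159-07-26


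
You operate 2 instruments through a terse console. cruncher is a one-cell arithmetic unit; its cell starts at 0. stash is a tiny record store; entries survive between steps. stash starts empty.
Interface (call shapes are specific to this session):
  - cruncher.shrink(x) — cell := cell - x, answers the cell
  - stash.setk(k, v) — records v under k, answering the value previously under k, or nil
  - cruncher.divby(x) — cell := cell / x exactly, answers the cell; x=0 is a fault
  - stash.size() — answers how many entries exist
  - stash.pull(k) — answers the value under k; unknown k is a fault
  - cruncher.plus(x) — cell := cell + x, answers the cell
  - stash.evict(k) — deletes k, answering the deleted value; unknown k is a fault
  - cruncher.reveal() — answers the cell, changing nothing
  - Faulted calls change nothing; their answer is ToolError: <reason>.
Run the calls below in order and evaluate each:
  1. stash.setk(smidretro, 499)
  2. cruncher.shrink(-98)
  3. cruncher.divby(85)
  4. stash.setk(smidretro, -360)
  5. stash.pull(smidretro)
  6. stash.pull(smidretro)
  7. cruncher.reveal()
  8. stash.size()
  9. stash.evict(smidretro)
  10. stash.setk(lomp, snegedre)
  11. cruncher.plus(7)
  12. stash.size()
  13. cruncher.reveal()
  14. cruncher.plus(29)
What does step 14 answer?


Next I call stash.setk on k='smidretro', v='499', → nil.
Calling cruncher.shrink on x='-98', and get 98.
I call cruncher.divby on x='85', and see 98/85.
Now I run stash.setk on k='smidretro', v='-360', and see 499.
Using stash.pull on k='smidretro', and observe -360.
Using stash.pull on k='smidretro', giving -360.
Using cruncher.reveal, which returns 98/85.
Next I call stash.size(), and get 1.
I run stash.evict on k='smidretro', — result: -360.
I call stash.setk on k='lomp', v='snegedre', which returns nil.
Then cruncher.plus on x='7', yielding 693/85.
Using stash.size, and observe 1.
I try cruncher.reveal(): 693/85.
Now I run cruncher.plus on x='29', giving 3158/85.

Answer: 3158/85


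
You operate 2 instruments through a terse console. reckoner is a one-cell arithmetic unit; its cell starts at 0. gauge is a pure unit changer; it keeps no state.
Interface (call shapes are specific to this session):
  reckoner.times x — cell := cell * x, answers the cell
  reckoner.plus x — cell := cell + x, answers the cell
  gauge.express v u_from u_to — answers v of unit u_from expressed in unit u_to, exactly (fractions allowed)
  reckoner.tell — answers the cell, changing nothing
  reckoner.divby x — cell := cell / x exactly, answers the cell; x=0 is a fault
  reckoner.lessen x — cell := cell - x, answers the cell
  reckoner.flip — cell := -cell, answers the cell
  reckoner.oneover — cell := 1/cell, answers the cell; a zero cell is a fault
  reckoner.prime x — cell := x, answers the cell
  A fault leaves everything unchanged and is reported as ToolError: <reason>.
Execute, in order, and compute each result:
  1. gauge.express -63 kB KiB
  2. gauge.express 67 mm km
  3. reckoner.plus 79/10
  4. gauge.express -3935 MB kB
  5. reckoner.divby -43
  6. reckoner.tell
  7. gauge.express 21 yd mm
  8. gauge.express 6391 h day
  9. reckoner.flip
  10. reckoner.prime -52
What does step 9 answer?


Answer: 79/430

Derivation:
==> gauge.express(v='-63', u_from='kB', u_to='KiB')
<== -7875/128
==> gauge.express(v='67', u_from='mm', u_to='km')
<== 67/1000000
==> reckoner.plus(x='79/10')
<== 79/10
==> gauge.express(v='-3935', u_from='MB', u_to='kB')
<== -3935000
==> reckoner.divby(x='-43')
<== -79/430
==> reckoner.tell()
<== -79/430
==> gauge.express(v='21', u_from='yd', u_to='mm')
<== 96012/5
==> gauge.express(v='6391', u_from='h', u_to='day')
<== 6391/24
==> reckoner.flip()
<== 79/430
==> reckoner.prime(x='-52')
<== -52


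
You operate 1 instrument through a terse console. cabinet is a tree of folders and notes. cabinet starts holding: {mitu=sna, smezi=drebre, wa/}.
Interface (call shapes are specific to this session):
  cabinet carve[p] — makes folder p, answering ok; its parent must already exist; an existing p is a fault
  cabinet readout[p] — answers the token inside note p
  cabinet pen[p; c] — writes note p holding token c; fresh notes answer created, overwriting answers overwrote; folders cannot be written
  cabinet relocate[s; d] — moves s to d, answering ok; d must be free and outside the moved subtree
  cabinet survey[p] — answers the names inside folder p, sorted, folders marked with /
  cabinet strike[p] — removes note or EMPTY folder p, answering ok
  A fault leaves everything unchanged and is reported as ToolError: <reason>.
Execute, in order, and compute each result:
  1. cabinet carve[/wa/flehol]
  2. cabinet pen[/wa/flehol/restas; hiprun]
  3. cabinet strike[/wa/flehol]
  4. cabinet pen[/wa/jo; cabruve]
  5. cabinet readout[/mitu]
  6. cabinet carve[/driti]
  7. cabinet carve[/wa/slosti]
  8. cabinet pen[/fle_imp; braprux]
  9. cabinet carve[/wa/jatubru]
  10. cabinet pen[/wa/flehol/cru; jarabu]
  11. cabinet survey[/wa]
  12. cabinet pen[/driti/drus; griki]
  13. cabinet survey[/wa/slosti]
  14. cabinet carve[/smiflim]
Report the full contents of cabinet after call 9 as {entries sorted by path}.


! 1. cabinet carve(/wa/flehol) : ok
! 2. cabinet pen(/wa/flehol/restas, hiprun) : created
! 3. cabinet strike(/wa/flehol) : ToolError: not empty
! 4. cabinet pen(/wa/jo, cabruve) : created
! 5. cabinet readout(/mitu) : sna
! 6. cabinet carve(/driti) : ok
! 7. cabinet carve(/wa/slosti) : ok
! 8. cabinet pen(/fle_imp, braprux) : created
! 9. cabinet carve(/wa/jatubru) : ok
! 10. cabinet pen(/wa/flehol/cru, jarabu) : created
! 11. cabinet survey(/wa) : [flehol/, jatubru/, jo, slosti/]
! 12. cabinet pen(/driti/drus, griki) : created
! 13. cabinet survey(/wa/slosti) : []
! 14. cabinet carve(/smiflim) : ok

Answer: {driti/, fle_imp=braprux, mitu=sna, smezi=drebre, wa/, wa/flehol/, wa/flehol/restas=hiprun, wa/jatubru/, wa/jo=cabruve, wa/slosti/}


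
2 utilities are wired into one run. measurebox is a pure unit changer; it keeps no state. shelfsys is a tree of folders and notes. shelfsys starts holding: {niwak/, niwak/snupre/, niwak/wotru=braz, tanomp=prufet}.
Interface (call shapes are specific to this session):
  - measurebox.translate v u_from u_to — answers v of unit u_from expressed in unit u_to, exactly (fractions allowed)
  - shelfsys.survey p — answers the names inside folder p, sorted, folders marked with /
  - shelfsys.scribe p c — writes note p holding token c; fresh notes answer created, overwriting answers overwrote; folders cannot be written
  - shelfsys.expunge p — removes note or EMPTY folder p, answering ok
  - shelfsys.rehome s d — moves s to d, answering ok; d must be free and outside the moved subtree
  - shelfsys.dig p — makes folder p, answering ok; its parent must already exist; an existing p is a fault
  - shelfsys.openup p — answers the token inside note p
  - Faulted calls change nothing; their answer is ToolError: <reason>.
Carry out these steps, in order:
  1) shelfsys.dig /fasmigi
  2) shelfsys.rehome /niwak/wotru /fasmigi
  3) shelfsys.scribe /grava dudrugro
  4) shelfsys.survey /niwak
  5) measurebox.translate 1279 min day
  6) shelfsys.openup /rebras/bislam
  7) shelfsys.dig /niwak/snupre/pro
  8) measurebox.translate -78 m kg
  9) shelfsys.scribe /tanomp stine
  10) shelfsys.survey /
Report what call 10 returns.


Answer: [fasmigi/, grava, niwak/, tanomp]

Derivation:
>> shelfsys.dig(p: /fasmigi)
<< ok
>> shelfsys.rehome(s: /niwak/wotru, d: /fasmigi)
<< ToolError: exists
>> shelfsys.scribe(p: /grava, c: dudrugro)
<< created
>> shelfsys.survey(p: /niwak)
<< [snupre/, wotru]
>> measurebox.translate(v: 1279, u_from: min, u_to: day)
<< 1279/1440
>> shelfsys.openup(p: /rebras/bislam)
<< ToolError: not found
>> shelfsys.dig(p: /niwak/snupre/pro)
<< ok
>> measurebox.translate(v: -78, u_from: m, u_to: kg)
<< ToolError: incompatible units
>> shelfsys.scribe(p: /tanomp, c: stine)
<< overwrote
>> shelfsys.survey(p: /)
<< [fasmigi/, grava, niwak/, tanomp]


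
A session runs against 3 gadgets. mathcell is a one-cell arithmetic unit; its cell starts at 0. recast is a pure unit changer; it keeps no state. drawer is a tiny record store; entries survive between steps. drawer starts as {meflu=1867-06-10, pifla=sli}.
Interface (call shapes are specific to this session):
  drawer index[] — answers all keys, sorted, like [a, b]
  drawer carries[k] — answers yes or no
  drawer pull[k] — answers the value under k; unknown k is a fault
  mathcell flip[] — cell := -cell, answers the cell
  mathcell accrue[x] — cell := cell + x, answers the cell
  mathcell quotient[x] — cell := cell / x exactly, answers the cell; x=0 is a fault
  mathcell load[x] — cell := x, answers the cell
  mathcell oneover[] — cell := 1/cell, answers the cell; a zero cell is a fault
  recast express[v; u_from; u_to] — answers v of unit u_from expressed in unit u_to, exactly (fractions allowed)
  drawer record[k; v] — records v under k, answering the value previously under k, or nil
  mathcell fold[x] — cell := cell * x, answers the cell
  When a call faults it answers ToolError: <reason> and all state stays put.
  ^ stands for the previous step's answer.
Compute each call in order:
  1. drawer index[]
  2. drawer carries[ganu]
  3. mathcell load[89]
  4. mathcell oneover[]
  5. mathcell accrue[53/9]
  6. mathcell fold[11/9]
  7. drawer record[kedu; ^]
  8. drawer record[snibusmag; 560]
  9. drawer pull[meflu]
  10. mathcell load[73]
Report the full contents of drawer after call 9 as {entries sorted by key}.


·→ drawer index()
·← [meflu, pifla]
·→ drawer carries(k: ganu)
·← no
·→ mathcell load(x: 89)
·← 89
·→ mathcell oneover()
·← 1/89
·→ mathcell accrue(x: 53/9)
·← 4726/801
·→ mathcell fold(x: 11/9)
·← 51986/7209
·→ drawer record(k: kedu, v: ^)
·← nil
·→ drawer record(k: snibusmag, v: 560)
·← nil
·→ drawer pull(k: meflu)
·← 1867-06-10
·→ mathcell load(x: 73)
·← 73

Answer: {kedu=51986/7209, meflu=1867-06-10, pifla=sli, snibusmag=560}


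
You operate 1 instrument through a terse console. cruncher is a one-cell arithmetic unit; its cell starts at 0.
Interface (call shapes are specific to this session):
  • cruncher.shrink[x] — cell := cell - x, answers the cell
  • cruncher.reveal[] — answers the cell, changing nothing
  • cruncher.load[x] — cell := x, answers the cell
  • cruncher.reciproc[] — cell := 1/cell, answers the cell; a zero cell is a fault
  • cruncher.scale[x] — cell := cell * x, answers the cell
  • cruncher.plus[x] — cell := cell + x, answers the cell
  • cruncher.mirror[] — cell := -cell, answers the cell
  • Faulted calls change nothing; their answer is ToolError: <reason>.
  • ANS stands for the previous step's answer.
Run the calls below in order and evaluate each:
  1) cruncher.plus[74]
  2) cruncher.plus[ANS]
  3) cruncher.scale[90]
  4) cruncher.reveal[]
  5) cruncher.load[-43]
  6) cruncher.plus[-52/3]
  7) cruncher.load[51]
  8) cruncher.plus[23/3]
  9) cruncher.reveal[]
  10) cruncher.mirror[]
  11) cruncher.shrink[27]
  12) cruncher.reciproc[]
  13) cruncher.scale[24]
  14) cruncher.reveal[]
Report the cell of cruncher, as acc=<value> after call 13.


Answer: acc=-72/257

Derivation:
// plus(x: 74) : 74
// plus(x: ANS) : 148
// scale(x: 90) : 13320
// reveal() : 13320
// load(x: -43) : -43
// plus(x: -52/3) : -181/3
// load(x: 51) : 51
// plus(x: 23/3) : 176/3
// reveal() : 176/3
// mirror() : -176/3
// shrink(x: 27) : -257/3
// reciproc() : -3/257
// scale(x: 24) : -72/257
// reveal() : -72/257


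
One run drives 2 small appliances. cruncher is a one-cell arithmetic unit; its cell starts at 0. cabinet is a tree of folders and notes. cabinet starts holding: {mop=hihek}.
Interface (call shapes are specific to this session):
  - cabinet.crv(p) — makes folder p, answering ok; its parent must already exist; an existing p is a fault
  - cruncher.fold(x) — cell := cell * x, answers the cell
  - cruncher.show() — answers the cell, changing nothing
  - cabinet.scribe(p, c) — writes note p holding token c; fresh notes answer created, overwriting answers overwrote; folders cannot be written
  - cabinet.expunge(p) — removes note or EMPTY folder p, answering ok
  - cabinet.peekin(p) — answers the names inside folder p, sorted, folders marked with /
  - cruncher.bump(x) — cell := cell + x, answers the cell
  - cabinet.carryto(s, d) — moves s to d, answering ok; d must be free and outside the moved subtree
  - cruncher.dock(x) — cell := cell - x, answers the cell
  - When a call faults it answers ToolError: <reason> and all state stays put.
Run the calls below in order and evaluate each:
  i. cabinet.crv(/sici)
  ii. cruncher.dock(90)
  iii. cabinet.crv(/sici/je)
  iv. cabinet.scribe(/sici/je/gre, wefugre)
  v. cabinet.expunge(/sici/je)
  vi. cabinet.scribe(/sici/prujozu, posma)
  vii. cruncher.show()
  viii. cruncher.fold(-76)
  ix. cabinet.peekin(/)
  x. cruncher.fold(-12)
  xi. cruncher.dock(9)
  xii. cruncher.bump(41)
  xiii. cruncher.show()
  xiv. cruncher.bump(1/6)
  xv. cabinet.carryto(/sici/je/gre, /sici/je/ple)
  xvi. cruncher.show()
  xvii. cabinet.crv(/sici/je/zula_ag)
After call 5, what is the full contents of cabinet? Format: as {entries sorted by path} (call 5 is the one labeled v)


Answer: {mop=hihek, sici/, sici/je/, sici/je/gre=wefugre}

Derivation:
==> cabinet.crv(p→/sici)
<== ok
==> cruncher.dock(x→90)
<== -90
==> cabinet.crv(p→/sici/je)
<== ok
==> cabinet.scribe(p→/sici/je/gre, c→wefugre)
<== created
==> cabinet.expunge(p→/sici/je)
<== ToolError: not empty
==> cabinet.scribe(p→/sici/prujozu, c→posma)
<== created
==> cruncher.show()
<== -90
==> cruncher.fold(x→-76)
<== 6840
==> cabinet.peekin(p→/)
<== [mop, sici/]
==> cruncher.fold(x→-12)
<== -82080
==> cruncher.dock(x→9)
<== -82089
==> cruncher.bump(x→41)
<== -82048
==> cruncher.show()
<== -82048
==> cruncher.bump(x→1/6)
<== -492287/6
==> cabinet.carryto(s→/sici/je/gre, d→/sici/je/ple)
<== ok
==> cruncher.show()
<== -492287/6
==> cabinet.crv(p→/sici/je/zula_ag)
<== ok


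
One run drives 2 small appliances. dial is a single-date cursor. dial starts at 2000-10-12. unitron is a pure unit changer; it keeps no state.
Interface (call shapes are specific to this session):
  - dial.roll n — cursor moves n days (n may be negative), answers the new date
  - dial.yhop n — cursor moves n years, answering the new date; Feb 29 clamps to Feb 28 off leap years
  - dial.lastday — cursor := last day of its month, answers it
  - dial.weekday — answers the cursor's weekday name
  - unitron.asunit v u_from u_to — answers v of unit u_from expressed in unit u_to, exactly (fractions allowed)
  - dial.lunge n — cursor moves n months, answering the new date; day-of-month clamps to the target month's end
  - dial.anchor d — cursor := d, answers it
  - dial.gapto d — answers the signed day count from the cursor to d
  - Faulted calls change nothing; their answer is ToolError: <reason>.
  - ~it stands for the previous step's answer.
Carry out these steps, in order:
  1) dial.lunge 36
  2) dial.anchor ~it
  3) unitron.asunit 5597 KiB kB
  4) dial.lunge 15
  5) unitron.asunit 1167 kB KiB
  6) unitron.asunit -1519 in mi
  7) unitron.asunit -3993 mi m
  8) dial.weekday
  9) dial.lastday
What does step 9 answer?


! dial.lunge(36) ~> 2003-10-12
! dial.anchor(~it) ~> 2003-10-12
! unitron.asunit(5597, KiB, kB) ~> 716416/125
! dial.lunge(15) ~> 2005-01-12
! unitron.asunit(1167, kB, KiB) ~> 145875/128
! unitron.asunit(-1519, in, mi) ~> -1519/63360
! unitron.asunit(-3993, mi, m) ~> -803263824/125
! dial.weekday() ~> Wednesday
! dial.lastday() ~> 2005-01-31

Answer: 2005-01-31


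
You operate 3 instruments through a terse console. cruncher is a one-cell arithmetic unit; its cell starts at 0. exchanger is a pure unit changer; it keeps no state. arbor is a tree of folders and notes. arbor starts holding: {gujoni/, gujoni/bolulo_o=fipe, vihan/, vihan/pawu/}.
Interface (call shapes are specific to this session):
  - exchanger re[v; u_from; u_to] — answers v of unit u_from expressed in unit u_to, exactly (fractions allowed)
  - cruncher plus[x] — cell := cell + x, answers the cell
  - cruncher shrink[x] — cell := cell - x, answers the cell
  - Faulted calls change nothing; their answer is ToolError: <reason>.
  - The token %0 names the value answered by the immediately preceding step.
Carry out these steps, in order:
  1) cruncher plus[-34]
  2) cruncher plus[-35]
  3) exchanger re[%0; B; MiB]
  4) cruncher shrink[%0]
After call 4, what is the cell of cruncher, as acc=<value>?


>> cruncher plus(x: -34)
<< -34
>> cruncher plus(x: -35)
<< -69
>> exchanger re(v: %0, u_from: B, u_to: MiB)
<< -69/1048576
>> cruncher shrink(x: %0)
<< -72351675/1048576

Answer: acc=-72351675/1048576


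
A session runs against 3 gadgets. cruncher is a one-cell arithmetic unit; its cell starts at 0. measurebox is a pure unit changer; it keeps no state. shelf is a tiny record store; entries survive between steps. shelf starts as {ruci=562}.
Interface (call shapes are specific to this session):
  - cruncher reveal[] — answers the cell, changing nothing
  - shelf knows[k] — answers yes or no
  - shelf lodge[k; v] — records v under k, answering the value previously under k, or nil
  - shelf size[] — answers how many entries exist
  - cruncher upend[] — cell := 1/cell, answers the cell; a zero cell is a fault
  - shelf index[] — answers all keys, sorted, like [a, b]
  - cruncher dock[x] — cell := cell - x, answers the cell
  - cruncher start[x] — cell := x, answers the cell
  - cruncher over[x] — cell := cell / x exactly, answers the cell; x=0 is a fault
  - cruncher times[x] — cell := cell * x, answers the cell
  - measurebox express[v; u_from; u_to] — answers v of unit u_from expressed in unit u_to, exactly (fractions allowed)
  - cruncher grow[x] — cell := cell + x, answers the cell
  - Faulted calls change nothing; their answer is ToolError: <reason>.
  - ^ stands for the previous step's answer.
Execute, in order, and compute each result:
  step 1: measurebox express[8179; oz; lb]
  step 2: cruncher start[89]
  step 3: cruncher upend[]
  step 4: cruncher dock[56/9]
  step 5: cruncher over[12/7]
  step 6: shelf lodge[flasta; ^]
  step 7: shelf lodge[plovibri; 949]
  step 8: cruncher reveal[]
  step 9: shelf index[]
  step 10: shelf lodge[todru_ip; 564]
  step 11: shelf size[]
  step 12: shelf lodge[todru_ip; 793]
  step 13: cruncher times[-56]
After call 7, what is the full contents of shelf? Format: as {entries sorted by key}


[in] measurebox express v: 8179 u_from: oz u_to: lb
[out] 8179/16
[in] cruncher start x: 89
[out] 89
[in] cruncher upend
[out] 1/89
[in] cruncher dock x: 56/9
[out] -4975/801
[in] cruncher over x: 12/7
[out] -34825/9612
[in] shelf lodge k: flasta v: ^
[out] nil
[in] shelf lodge k: plovibri v: 949
[out] nil
[in] cruncher reveal
[out] -34825/9612
[in] shelf index
[out] [flasta, plovibri, ruci]
[in] shelf lodge k: todru_ip v: 564
[out] nil
[in] shelf size
[out] 4
[in] shelf lodge k: todru_ip v: 793
[out] 564
[in] cruncher times x: -56
[out] 487550/2403

Answer: {flasta=-34825/9612, plovibri=949, ruci=562}


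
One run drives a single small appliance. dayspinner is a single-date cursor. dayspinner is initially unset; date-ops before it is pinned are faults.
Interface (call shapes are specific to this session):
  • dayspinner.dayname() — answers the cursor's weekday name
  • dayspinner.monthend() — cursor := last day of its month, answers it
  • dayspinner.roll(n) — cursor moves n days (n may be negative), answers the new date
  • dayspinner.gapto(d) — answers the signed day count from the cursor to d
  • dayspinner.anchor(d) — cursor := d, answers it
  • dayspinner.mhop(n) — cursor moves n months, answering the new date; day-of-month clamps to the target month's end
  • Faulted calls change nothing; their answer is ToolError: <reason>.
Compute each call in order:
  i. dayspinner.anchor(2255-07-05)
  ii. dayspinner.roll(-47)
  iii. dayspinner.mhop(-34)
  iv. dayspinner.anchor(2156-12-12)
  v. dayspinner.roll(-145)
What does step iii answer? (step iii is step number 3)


Answer: 2252-07-19

Derivation:
>> dayspinner.anchor(2255-07-05)
<< 2255-07-05
>> dayspinner.roll(-47)
<< 2255-05-19
>> dayspinner.mhop(-34)
<< 2252-07-19
>> dayspinner.anchor(2156-12-12)
<< 2156-12-12
>> dayspinner.roll(-145)
<< 2156-07-20
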